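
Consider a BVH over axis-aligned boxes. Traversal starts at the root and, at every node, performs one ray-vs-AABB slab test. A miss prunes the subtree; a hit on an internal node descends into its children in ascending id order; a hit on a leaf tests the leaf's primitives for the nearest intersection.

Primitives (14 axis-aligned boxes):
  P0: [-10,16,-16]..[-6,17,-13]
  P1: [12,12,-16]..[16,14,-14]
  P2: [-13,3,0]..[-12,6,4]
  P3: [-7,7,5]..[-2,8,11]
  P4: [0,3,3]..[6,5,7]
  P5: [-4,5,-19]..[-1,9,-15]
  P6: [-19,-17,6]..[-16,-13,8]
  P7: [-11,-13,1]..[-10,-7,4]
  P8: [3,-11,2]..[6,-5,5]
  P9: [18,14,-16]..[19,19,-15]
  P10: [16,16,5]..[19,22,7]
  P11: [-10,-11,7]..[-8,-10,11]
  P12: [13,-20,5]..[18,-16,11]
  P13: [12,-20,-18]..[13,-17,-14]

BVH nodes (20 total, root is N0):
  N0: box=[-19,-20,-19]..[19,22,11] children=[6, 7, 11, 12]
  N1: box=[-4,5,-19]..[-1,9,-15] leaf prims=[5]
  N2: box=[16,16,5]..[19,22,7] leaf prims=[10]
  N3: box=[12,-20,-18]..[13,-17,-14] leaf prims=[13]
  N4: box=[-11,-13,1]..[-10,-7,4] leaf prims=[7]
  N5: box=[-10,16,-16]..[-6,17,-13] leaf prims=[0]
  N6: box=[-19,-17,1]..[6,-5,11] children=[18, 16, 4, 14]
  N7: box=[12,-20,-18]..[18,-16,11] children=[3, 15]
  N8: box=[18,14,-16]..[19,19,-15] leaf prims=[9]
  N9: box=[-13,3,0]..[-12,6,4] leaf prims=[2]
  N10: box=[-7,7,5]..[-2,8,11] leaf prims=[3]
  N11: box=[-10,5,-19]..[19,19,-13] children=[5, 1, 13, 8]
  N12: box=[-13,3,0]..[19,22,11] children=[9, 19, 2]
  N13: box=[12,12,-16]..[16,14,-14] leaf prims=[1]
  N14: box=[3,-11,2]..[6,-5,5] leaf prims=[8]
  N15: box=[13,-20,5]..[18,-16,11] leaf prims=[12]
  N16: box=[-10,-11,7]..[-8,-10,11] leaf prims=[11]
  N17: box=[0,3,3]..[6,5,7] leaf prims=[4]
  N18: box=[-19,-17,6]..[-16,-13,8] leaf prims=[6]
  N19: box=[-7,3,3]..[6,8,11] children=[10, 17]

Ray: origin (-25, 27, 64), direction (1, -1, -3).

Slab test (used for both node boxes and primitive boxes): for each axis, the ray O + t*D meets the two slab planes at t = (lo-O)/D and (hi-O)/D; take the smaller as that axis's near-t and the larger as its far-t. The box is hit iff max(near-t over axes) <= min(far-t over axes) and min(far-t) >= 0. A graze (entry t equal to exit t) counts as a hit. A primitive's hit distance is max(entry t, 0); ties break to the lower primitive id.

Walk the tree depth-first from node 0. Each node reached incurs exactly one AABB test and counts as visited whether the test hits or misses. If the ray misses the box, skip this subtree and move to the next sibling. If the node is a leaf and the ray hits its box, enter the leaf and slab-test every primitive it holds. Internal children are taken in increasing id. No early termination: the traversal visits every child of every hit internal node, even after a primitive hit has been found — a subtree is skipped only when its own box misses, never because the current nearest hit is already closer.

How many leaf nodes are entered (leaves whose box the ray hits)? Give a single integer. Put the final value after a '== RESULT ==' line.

Walk:
N0 x:[6,44] y:[5,47] z:[53/3,83/3] -> hit [53/3,83/3], descend [6, 7, 11, 12]
  N6 x:[6,31] y:[32,44] z:[53/3,21] -> miss, prune
  N7 x:[37,43] y:[43,47] z:[53/3,82/3] -> miss, prune
  N11 x:[15,44] y:[8,22] z:[77/3,83/3] -> miss, prune
  N12 x:[12,44] y:[5,24] z:[53/3,64/3] -> hit [53/3,64/3], descend [2, 9, 19]
    N2 x:[41,44] y:[5,11] z:[19,59/3] -> miss, prune
    N9 x:[12,13] y:[21,24] z:[20,64/3] -> miss, prune
    N19 x:[18,31] y:[19,24] z:[53/3,61/3] -> hit [19,61/3], descend [10, 17]
      N10 x:[18,23] y:[19,20] z:[53/3,59/3] -> hit [19,59/3] leaf, test {P3@t=19}
      N17 x:[25,31] y:[22,24] z:[19,61/3] -> miss, prune

Visited [0, 6, 7, 11, 12, 2, 9, 19, 10, 17]. Tests: 10 box, 1 leaf. Nearest: P3.

== RESULT ==
1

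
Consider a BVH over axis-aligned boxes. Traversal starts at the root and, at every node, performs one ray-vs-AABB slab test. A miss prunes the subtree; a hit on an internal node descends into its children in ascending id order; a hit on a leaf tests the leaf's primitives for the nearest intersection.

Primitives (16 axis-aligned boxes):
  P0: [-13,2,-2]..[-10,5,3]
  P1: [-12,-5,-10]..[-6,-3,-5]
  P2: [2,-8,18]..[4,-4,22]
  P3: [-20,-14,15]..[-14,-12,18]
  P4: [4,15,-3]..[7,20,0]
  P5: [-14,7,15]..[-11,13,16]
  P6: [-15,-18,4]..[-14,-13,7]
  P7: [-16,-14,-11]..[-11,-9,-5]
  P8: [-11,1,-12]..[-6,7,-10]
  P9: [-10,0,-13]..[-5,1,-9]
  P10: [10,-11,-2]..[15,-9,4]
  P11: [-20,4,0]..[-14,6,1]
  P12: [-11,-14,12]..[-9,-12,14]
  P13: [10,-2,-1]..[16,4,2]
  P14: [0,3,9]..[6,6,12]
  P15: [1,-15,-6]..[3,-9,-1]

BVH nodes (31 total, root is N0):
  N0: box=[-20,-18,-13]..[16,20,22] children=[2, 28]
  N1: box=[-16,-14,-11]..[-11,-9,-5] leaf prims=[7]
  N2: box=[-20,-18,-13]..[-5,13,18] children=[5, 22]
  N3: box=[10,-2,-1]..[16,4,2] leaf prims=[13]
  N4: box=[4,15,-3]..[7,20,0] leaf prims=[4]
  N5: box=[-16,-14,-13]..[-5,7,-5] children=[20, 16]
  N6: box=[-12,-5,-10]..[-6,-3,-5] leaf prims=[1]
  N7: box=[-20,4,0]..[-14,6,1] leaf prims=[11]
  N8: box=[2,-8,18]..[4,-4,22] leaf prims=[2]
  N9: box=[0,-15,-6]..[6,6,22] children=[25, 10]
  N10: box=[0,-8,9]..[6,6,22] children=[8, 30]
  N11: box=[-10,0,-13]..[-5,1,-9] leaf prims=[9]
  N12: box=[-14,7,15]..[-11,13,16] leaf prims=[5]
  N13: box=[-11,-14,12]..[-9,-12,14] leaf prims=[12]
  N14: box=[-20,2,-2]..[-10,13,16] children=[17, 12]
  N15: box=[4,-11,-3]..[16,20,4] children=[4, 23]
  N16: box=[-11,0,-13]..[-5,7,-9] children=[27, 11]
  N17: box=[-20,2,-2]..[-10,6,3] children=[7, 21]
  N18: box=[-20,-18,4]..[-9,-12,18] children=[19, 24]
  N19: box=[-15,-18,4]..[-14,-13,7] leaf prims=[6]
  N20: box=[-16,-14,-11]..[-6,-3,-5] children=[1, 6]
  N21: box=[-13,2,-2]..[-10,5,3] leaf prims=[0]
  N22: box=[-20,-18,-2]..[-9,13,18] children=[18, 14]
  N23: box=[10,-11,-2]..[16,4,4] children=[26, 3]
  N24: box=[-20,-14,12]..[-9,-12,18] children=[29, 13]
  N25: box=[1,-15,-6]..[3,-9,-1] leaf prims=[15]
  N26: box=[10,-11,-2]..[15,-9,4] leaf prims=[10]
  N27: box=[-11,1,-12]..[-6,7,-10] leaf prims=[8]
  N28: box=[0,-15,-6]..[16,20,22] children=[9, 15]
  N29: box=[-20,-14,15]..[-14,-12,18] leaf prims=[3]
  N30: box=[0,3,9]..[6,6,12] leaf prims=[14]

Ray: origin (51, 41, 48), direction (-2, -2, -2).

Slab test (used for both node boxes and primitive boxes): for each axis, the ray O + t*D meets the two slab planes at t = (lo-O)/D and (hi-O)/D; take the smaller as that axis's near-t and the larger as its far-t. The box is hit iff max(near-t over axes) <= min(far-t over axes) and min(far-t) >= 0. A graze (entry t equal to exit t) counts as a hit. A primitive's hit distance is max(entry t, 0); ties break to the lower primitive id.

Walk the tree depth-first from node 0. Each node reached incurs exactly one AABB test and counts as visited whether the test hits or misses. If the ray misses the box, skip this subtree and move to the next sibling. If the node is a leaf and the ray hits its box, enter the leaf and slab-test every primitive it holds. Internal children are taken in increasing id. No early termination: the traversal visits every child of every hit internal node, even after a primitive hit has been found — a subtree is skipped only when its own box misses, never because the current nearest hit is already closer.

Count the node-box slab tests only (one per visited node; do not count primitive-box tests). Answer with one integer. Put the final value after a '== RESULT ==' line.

Traverse from the root:
N0 x:[35/2,71/2] y:[21/2,59/2] z:[13,61/2] -> hit [35/2,59/2], descend [2, 28]
  N2 x:[28,71/2] y:[14,59/2] z:[15,61/2] -> hit [28,59/2], descend [5, 22]
    N5 x:[28,67/2] y:[17,55/2] z:[53/2,61/2] -> miss, prune
    N22 x:[30,71/2] y:[14,59/2] z:[15,25] -> miss, prune
  N28 x:[35/2,51/2] y:[21/2,28] z:[13,27] -> hit [35/2,51/2], descend [9, 15]
    N9 x:[45/2,51/2] y:[35/2,28] z:[13,27] -> hit [45/2,51/2], descend [10, 25]
      N10 x:[45/2,51/2] y:[35/2,49/2] z:[13,39/2] -> miss, prune
      N25 x:[24,25] y:[25,28] z:[49/2,27] -> hit [25,25] leaf, test {P15@t=25}
    N15 x:[35/2,47/2] y:[21/2,26] z:[22,51/2] -> hit [22,47/2], descend [4, 23]
      N4 x:[22,47/2] y:[21/2,13] z:[24,51/2] -> miss, prune
      N23 x:[35/2,41/2] y:[37/2,26] z:[22,25] -> miss, prune

order=[0, 2, 5, 22, 28, 9, 10, 25, 15, 4, 23]  |boxes|=11  |leaves|=1  hit=P15

== RESULT ==
11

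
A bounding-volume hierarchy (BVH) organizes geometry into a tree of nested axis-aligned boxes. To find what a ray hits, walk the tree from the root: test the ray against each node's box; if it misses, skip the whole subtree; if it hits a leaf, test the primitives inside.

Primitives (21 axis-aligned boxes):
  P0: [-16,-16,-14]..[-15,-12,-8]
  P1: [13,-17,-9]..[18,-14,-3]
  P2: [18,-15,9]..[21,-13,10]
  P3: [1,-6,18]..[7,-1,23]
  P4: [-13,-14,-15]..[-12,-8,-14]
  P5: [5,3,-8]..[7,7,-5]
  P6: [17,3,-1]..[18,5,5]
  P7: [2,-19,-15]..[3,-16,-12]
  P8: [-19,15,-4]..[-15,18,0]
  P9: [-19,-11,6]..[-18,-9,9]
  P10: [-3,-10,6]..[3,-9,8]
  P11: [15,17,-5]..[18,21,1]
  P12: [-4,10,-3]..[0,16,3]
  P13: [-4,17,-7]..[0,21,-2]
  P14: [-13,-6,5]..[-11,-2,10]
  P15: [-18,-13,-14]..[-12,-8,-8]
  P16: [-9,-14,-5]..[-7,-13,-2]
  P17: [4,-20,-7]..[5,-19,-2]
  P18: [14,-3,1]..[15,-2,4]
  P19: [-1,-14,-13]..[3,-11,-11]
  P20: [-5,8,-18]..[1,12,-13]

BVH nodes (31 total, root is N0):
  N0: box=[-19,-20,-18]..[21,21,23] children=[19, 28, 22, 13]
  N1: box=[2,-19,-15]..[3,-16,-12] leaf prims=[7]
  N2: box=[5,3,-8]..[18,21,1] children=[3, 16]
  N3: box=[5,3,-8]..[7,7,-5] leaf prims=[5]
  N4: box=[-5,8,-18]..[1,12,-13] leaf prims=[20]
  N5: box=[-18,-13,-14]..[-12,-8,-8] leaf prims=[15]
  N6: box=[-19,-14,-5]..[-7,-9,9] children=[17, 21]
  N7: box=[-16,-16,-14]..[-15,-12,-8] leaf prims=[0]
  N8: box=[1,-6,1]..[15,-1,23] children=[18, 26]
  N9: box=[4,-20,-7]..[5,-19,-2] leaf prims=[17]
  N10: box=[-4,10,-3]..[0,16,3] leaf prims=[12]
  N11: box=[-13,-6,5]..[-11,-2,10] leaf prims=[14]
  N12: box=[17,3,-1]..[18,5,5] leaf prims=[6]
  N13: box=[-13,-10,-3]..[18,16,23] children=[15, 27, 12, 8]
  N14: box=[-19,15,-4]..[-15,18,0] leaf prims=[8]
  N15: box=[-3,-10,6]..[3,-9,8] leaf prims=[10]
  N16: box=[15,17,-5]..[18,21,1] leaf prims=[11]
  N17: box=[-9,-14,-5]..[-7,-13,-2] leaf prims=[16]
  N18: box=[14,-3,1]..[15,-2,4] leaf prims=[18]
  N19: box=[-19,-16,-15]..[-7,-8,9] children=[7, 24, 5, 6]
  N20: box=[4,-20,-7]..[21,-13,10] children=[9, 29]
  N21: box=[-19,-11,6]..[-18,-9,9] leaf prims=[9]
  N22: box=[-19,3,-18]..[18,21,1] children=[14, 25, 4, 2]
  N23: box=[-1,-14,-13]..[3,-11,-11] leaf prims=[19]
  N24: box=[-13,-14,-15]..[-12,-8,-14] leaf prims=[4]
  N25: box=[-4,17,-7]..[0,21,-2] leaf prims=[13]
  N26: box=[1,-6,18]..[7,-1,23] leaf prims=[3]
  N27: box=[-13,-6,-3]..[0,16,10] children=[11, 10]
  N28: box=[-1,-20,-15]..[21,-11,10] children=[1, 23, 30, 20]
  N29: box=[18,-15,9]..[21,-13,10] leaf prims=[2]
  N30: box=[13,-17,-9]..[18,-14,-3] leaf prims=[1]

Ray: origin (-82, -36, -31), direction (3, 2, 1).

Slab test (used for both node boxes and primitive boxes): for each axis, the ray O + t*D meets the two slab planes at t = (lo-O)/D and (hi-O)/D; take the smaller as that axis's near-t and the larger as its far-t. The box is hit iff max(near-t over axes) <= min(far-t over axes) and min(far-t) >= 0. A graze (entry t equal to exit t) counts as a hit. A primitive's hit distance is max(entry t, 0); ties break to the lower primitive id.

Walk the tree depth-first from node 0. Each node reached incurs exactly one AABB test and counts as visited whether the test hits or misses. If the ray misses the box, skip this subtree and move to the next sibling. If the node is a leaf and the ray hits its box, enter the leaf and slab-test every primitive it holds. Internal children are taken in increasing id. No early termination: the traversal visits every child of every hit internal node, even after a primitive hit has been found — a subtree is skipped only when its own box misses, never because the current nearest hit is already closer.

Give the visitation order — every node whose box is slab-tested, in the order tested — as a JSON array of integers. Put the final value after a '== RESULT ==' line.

Trace the traversal:
N0 x:[21,103/3] y:[8,57/2] z:[13,54] -> hit [21,57/2], descend [13, 19, 22, 28]
  N13 x:[23,100/3] y:[13,26] z:[28,54] -> miss, prune
  N19 x:[21,25] y:[10,14] z:[16,40] -> miss, prune
  N22 x:[21,100/3] y:[39/2,57/2] z:[13,32] -> hit [21,57/2], descend [2, 4, 14, 25]
    N2 x:[29,100/3] y:[39/2,57/2] z:[23,32] -> miss, prune
    N4 x:[77/3,83/3] y:[22,24] z:[13,18] -> miss, prune
    N14 x:[21,67/3] y:[51/2,27] z:[27,31] -> miss, prune
    N25 x:[26,82/3] y:[53/2,57/2] z:[24,29] -> hit [53/2,82/3] leaf, test {P13@t=53/2}
  N28 x:[27,103/3] y:[8,25/2] z:[16,41] -> miss, prune

9 AABB tests over nodes [0, 13, 19, 22, 2, 4, 14, 25, 28]; 1 leaf entered; closest P13.

== RESULT ==
[0, 13, 19, 22, 2, 4, 14, 25, 28]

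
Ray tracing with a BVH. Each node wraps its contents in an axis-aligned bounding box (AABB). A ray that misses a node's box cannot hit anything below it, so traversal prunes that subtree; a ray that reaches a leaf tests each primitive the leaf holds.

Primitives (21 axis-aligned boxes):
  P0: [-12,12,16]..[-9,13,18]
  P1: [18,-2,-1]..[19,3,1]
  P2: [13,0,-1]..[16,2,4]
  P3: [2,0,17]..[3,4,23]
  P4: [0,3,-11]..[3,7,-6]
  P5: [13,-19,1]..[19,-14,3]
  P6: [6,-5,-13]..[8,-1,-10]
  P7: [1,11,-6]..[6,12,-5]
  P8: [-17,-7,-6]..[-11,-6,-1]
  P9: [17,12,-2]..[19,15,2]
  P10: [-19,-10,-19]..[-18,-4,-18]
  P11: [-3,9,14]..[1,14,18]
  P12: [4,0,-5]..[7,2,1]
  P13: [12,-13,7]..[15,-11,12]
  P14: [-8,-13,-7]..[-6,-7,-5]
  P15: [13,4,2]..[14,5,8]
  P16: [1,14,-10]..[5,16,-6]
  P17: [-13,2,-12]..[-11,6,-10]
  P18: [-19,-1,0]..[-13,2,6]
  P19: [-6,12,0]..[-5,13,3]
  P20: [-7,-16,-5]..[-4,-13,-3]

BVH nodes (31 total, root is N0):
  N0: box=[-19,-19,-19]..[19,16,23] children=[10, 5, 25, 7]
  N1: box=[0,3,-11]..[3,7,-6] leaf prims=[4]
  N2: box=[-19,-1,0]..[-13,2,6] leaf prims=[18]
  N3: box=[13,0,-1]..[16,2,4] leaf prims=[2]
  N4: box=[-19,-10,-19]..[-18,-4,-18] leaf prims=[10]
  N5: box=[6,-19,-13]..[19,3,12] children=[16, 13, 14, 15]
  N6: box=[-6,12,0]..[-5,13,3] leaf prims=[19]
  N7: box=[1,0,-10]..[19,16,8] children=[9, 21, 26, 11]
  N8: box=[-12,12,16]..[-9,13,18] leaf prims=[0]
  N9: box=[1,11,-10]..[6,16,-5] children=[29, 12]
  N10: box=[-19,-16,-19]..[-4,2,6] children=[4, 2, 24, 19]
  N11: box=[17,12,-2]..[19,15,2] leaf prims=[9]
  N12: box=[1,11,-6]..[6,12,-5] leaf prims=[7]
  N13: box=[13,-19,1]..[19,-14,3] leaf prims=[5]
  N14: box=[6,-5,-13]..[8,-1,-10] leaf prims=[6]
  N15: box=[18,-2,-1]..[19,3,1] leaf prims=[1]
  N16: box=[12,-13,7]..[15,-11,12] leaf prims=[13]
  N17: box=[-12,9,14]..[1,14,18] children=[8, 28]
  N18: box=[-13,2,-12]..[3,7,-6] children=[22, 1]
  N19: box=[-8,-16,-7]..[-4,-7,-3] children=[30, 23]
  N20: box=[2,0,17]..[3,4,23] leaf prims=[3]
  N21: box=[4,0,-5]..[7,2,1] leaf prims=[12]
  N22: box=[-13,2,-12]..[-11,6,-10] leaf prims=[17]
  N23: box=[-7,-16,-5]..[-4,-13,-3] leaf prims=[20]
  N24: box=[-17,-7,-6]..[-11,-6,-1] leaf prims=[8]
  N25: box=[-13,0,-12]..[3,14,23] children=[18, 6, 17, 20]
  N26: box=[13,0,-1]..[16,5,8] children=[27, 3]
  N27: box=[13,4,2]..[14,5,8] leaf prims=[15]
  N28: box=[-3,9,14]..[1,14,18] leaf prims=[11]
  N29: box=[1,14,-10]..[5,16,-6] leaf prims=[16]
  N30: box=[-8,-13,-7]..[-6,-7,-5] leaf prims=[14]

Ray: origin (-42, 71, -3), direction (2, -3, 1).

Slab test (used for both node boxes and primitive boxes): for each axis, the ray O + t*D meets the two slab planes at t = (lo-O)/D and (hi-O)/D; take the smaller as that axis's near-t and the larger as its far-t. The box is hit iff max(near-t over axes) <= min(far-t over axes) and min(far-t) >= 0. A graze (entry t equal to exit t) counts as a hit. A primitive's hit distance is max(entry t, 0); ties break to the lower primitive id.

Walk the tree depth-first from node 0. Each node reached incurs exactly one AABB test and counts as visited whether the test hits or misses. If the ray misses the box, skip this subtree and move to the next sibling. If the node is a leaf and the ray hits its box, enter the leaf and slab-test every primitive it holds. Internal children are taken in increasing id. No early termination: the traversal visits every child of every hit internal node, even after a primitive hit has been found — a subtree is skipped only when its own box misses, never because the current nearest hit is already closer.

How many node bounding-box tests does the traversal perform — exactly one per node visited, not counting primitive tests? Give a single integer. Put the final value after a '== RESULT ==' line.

Walk:
N0 x:[23/2,61/2] y:[55/3,30] z:[-16,26] -> hit [55/3,26], descend [5, 7, 10, 25]
  N5 x:[24,61/2] y:[68/3,30] z:[-10,15] -> miss, prune
  N7 x:[43/2,61/2] y:[55/3,71/3] z:[-7,11] -> miss, prune
  N10 x:[23/2,19] y:[23,29] z:[-16,9] -> miss, prune
  N25 x:[29/2,45/2] y:[19,71/3] z:[-9,26] -> hit [19,45/2], descend [6, 17, 18, 20]
    N6 x:[18,37/2] y:[58/3,59/3] z:[3,6] -> miss, prune
    N17 x:[15,43/2] y:[19,62/3] z:[17,21] -> hit [19,62/3], descend [8, 28]
      N8 x:[15,33/2] y:[58/3,59/3] z:[19,21] -> miss, prune
      N28 x:[39/2,43/2] y:[19,62/3] z:[17,21] -> hit [39/2,62/3] leaf, test {P11@t=39/2}
    N18 x:[29/2,45/2] y:[64/3,23] z:[-9,-3] -> miss, prune
    N20 x:[22,45/2] y:[67/3,71/3] z:[20,26] -> hit [67/3,45/2] leaf, test {P3@t=67/3}

Visited [0, 5, 7, 10, 25, 6, 17, 8, 28, 18, 20]. Tests: 11 box, 2 leaf. Nearest: P11.

== RESULT ==
11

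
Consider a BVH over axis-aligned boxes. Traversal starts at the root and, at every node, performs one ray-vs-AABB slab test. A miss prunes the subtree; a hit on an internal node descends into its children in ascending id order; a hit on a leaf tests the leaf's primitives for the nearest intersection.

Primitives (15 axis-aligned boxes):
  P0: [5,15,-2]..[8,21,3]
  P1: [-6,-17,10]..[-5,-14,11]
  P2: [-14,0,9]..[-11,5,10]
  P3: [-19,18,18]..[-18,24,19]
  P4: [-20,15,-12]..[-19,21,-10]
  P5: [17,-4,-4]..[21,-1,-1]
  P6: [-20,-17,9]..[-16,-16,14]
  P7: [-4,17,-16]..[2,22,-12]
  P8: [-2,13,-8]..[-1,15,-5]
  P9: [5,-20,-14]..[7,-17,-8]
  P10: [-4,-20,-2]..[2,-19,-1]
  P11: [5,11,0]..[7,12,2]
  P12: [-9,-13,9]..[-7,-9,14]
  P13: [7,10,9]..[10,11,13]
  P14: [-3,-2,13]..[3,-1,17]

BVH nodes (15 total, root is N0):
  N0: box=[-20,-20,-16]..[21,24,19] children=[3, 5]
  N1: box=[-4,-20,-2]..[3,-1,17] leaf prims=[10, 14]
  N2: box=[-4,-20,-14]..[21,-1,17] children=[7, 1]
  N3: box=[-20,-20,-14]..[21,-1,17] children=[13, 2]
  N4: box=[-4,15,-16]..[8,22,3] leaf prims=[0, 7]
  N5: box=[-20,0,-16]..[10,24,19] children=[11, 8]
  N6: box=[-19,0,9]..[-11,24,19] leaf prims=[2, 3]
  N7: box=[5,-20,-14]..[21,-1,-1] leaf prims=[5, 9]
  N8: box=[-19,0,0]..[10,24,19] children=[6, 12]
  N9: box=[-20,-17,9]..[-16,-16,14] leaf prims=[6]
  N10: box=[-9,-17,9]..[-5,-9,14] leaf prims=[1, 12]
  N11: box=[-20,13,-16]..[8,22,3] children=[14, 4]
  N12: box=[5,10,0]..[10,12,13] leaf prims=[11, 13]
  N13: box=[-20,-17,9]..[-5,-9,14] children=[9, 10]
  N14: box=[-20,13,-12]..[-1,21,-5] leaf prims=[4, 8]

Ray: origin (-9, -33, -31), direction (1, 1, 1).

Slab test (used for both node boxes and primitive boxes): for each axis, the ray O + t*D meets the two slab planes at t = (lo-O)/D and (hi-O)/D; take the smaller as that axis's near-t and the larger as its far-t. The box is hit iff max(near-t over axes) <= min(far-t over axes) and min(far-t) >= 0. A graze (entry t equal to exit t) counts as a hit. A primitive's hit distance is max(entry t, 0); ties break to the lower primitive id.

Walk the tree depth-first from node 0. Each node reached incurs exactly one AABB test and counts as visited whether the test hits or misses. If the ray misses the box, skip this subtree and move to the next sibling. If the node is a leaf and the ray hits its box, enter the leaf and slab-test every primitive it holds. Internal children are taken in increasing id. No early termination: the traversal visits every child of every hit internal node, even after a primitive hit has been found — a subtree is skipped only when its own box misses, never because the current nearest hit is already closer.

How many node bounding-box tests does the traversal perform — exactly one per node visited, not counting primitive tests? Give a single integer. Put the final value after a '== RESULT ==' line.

Trace the traversal:
N0 x:[-11,30] y:[13,57] z:[15,50] -> hit [15,30], descend [3, 5]
  N3 x:[-11,30] y:[13,32] z:[17,48] -> hit [17,30], descend [2, 13]
    N2 x:[5,30] y:[13,32] z:[17,48] -> hit [17,30], descend [1, 7]
      N1 x:[5,12] y:[13,32] z:[29,48] -> miss, prune
      N7 x:[14,30] y:[13,32] z:[17,30] -> hit [17,30] leaf, test {P5@t=29, P9(miss)}
    N13 x:[-11,4] y:[16,24] z:[40,45] -> miss, prune
  N5 x:[-11,19] y:[33,57] z:[15,50] -> miss, prune

Visited [0, 3, 2, 1, 7, 13, 5]. Tests: 7 box, 1 leaf. Nearest: P5.

== RESULT ==
7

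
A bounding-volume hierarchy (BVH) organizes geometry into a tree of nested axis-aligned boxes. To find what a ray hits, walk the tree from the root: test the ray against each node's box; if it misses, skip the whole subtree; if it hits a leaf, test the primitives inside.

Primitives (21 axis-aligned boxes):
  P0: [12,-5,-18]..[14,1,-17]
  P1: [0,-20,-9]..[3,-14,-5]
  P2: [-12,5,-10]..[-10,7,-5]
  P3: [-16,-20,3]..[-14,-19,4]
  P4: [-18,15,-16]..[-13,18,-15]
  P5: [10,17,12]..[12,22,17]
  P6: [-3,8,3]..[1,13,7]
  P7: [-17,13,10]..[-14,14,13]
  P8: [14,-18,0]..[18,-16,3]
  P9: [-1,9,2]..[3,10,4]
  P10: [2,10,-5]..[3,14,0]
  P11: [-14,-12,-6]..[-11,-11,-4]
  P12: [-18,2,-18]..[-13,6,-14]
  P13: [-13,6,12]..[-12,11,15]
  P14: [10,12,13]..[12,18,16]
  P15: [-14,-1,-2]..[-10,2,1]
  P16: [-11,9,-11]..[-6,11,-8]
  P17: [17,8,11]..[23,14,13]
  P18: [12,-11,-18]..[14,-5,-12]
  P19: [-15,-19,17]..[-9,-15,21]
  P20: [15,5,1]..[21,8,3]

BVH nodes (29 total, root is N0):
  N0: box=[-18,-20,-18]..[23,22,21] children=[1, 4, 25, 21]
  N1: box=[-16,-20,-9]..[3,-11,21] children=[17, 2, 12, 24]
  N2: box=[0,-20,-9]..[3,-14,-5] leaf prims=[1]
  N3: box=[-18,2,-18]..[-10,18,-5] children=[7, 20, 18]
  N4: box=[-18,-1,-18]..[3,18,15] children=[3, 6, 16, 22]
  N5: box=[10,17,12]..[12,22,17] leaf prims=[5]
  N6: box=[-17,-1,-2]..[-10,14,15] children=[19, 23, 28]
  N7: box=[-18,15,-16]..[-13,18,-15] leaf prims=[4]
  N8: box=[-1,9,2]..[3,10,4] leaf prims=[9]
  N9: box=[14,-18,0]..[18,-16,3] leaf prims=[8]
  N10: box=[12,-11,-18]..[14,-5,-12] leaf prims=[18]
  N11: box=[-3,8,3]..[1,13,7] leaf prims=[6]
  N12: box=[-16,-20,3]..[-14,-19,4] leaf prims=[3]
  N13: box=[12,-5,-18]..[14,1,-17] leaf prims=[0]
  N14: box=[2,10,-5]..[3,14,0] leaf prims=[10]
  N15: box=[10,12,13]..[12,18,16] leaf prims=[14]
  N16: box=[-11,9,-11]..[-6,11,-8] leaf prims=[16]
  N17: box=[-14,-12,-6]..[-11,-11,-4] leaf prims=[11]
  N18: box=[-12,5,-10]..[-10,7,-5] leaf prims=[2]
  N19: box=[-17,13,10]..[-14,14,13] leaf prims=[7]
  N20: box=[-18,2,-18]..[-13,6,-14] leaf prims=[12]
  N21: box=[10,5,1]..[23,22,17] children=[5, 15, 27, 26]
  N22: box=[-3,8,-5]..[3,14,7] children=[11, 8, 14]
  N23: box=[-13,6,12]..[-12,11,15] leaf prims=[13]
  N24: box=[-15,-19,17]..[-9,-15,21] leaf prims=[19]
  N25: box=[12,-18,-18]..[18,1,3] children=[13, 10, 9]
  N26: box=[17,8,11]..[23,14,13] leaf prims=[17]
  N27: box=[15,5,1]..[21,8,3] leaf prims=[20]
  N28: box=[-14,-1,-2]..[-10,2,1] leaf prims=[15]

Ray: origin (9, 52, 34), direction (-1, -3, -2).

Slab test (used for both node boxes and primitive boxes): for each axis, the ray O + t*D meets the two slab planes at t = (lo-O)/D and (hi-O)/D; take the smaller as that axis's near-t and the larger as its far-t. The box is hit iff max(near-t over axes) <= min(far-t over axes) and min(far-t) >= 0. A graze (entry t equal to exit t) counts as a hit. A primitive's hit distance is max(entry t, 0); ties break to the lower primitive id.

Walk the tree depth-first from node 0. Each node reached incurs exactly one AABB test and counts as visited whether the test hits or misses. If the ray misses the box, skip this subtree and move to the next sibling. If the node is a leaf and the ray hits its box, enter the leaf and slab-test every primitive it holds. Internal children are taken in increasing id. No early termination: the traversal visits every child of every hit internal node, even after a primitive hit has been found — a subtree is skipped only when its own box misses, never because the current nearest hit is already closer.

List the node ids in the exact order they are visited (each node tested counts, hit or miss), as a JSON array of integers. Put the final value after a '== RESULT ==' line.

Walk:
N0 x:[-14,27] y:[10,24] z:[13/2,26] -> hit [10,24], descend [1, 4, 21, 25]
  N1 x:[6,25] y:[21,24] z:[13/2,43/2] -> hit [21,43/2], descend [2, 12, 17, 24]
    N2 x:[6,9] y:[22,24] z:[39/2,43/2] -> miss, prune
    N12 x:[23,25] y:[71/3,24] z:[15,31/2] -> miss, prune
    N17 x:[20,23] y:[21,64/3] z:[19,20] -> miss, prune
    N24 x:[18,24] y:[67/3,71/3] z:[13/2,17/2] -> miss, prune
  N4 x:[6,27] y:[34/3,53/3] z:[19/2,26] -> hit [34/3,53/3], descend [3, 6, 16, 22]
    N3 x:[19,27] y:[34/3,50/3] z:[39/2,26] -> miss, prune
    N6 x:[19,26] y:[38/3,53/3] z:[19/2,18] -> miss, prune
    N16 x:[15,20] y:[41/3,43/3] z:[21,45/2] -> miss, prune
    N22 x:[6,12] y:[38/3,44/3] z:[27/2,39/2] -> miss, prune
  N21 x:[-14,-1] y:[10,47/3] z:[17/2,33/2] -> miss, prune
  N25 x:[-9,-3] y:[17,70/3] z:[31/2,26] -> miss, prune

13 AABB tests over nodes [0, 1, 2, 12, 17, 24, 4, 3, 6, 16, 22, 21, 25]; 0 leaves entered; closest miss.

== RESULT ==
[0, 1, 2, 12, 17, 24, 4, 3, 6, 16, 22, 21, 25]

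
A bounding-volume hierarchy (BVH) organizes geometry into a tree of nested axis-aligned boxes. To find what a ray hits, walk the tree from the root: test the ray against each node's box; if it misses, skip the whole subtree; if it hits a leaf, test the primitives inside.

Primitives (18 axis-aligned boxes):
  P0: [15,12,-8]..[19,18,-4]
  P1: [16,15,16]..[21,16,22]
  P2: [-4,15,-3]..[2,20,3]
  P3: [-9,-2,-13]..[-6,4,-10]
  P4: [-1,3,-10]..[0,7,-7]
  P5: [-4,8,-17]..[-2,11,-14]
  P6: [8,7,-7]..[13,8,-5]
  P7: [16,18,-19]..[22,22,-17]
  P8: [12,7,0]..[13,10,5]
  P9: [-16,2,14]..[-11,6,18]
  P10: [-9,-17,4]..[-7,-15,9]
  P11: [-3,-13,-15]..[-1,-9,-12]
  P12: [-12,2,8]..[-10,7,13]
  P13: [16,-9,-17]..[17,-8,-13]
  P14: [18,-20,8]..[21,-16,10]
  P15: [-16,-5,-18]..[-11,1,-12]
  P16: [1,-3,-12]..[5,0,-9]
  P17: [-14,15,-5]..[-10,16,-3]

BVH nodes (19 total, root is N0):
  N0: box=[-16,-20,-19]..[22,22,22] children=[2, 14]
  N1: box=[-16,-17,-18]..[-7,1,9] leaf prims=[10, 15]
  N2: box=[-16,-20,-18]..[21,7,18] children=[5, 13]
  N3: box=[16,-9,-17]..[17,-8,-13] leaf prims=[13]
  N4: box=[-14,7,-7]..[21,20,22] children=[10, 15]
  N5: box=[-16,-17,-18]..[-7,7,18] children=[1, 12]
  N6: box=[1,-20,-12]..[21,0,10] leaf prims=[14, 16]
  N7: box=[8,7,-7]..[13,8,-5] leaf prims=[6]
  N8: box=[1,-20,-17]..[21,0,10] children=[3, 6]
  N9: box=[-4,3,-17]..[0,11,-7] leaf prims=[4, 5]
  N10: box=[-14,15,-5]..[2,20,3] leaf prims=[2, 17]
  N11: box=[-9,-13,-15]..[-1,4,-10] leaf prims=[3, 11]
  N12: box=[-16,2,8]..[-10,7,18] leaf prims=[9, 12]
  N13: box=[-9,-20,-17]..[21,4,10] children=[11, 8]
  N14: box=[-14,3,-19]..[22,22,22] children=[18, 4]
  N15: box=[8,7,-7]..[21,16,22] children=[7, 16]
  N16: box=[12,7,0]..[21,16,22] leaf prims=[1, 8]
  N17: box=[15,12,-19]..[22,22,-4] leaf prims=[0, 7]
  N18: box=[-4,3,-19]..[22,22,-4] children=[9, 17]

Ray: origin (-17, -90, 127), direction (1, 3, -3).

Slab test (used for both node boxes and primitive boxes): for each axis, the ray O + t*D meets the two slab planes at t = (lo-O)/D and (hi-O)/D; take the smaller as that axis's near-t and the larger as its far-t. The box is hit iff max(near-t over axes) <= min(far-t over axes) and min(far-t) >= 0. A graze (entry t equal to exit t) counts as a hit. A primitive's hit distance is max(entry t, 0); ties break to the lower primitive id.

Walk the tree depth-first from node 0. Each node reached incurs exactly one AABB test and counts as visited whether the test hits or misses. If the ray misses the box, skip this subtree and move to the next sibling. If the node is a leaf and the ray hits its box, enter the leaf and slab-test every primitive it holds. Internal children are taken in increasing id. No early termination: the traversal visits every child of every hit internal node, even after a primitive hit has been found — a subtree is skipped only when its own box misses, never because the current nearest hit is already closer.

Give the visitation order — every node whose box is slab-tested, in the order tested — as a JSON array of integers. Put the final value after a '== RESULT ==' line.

Walk:
N0 x:[1,39] y:[70/3,112/3] z:[35,146/3] -> hit [35,112/3], descend [2, 14]
  N2 x:[1,38] y:[70/3,97/3] z:[109/3,145/3] -> miss, prune
  N14 x:[3,39] y:[31,112/3] z:[35,146/3] -> hit [35,112/3], descend [4, 18]
    N4 x:[3,38] y:[97/3,110/3] z:[35,134/3] -> hit [35,110/3], descend [10, 15]
      N10 x:[3,19] y:[35,110/3] z:[124/3,44] -> miss, prune
      N15 x:[25,38] y:[97/3,106/3] z:[35,134/3] -> hit [35,106/3], descend [7, 16]
        N7 x:[25,30] y:[97/3,98/3] z:[44,134/3] -> miss, prune
        N16 x:[29,38] y:[97/3,106/3] z:[35,127/3] -> hit [35,106/3] leaf, test {P1@t=35, P8(miss)}
    N18 x:[13,39] y:[31,112/3] z:[131/3,146/3] -> miss, prune

Visited [0, 2, 14, 4, 10, 15, 7, 16, 18]. Tests: 9 box, 1 leaf. Nearest: P1.

== RESULT ==
[0, 2, 14, 4, 10, 15, 7, 16, 18]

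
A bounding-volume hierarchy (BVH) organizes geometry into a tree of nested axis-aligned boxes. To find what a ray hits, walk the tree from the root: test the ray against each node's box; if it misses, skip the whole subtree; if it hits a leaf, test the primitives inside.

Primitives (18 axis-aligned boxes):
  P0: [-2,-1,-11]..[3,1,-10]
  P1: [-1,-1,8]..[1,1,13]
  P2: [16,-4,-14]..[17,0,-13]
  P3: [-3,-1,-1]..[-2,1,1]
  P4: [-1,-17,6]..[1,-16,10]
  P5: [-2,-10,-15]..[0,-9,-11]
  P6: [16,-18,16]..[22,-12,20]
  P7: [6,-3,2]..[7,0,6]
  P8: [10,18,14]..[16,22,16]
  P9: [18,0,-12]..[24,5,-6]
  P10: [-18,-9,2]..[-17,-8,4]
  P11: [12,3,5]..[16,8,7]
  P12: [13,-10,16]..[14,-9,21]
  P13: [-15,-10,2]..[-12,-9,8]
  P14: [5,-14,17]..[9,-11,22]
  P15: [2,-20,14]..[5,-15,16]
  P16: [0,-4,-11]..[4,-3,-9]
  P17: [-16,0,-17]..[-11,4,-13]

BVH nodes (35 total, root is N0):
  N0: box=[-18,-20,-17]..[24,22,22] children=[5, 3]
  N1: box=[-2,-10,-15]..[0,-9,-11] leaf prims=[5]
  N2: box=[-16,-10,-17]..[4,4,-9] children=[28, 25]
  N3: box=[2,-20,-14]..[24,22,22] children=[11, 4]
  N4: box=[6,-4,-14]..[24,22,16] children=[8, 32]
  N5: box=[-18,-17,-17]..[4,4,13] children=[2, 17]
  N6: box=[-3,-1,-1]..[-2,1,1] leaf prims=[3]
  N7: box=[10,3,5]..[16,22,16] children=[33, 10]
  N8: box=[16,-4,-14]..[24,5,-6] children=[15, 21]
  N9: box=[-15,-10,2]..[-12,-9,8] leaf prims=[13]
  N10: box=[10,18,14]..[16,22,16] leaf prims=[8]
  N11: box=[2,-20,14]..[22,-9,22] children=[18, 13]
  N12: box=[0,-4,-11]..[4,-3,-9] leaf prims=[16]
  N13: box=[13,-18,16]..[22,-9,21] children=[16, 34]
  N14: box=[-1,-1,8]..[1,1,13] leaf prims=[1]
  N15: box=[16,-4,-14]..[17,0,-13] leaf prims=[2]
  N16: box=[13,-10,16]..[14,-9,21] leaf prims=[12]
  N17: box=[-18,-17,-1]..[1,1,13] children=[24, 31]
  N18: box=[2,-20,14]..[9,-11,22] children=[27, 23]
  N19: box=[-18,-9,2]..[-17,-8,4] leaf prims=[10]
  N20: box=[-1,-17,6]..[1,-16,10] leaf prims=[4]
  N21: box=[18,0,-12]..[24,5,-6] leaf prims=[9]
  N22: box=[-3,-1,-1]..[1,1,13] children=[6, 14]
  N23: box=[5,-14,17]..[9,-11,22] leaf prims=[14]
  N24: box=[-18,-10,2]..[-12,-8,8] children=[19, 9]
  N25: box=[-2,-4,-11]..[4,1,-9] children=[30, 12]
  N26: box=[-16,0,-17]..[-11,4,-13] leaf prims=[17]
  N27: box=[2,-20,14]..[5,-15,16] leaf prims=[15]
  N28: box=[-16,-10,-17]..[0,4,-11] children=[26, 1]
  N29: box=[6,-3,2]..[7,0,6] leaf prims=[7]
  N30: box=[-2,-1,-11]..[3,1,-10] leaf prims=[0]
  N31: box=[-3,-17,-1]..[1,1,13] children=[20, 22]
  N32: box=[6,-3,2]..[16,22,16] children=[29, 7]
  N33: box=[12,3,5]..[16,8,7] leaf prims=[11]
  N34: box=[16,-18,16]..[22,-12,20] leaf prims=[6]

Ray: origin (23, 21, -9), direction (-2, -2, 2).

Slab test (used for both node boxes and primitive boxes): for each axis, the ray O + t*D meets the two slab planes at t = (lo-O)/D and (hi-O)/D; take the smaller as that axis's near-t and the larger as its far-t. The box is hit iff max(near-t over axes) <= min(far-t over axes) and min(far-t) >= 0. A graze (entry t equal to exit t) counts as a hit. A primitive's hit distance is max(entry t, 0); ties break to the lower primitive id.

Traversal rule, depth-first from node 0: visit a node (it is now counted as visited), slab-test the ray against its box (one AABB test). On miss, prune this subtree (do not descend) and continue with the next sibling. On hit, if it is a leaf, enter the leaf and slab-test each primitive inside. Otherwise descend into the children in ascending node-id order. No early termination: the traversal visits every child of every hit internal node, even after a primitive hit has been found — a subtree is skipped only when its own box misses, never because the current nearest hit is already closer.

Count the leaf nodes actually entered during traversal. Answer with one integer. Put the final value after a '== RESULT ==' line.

Trace the traversal:
N0 x:[-1/2,41/2] y:[-1/2,41/2] z:[-4,31/2] -> hit [-1/2,31/2], descend [3, 5]
  N3 x:[-1/2,21/2] y:[-1/2,41/2] z:[-5/2,31/2] -> hit [-1/2,21/2], descend [4, 11]
    N4 x:[-1/2,17/2] y:[-1/2,25/2] z:[-5/2,25/2] -> hit [-1/2,17/2], descend [8, 32]
      N8 x:[-1/2,7/2] y:[8,25/2] z:[-5/2,3/2] -> miss, prune
      N32 x:[7/2,17/2] y:[-1/2,12] z:[11/2,25/2] -> hit [11/2,17/2], descend [7, 29]
        N7 x:[7/2,13/2] y:[-1/2,9] z:[7,25/2] -> miss, prune
        N29 x:[8,17/2] y:[21/2,12] z:[11/2,15/2] -> miss, prune
    N11 x:[1/2,21/2] y:[15,41/2] z:[23/2,31/2] -> miss, prune
  N5 x:[19/2,41/2] y:[17/2,19] z:[-4,11] -> hit [19/2,11], descend [2, 17]
    N2 x:[19/2,39/2] y:[17/2,31/2] z:[-4,0] -> miss, prune
    N17 x:[11,41/2] y:[10,19] z:[4,11] -> hit [11,11], descend [24, 31]
      N24 x:[35/2,41/2] y:[29/2,31/2] z:[11/2,17/2] -> miss, prune
      N31 x:[11,13] y:[10,19] z:[4,11] -> hit [11,11], descend [20, 22]
        N20 x:[11,12] y:[37/2,19] z:[15/2,19/2] -> miss, prune
        N22 x:[11,13] y:[10,11] z:[4,11] -> hit [11,11], descend [6, 14]
          N6 x:[25/2,13] y:[10,11] z:[4,5] -> miss, prune
          N14 x:[11,12] y:[10,11] z:[17/2,11] -> hit [11,11] leaf, test {P1@t=11}

order=[0, 3, 4, 8, 32, 7, 29, 11, 5, 2, 17, 24, 31, 20, 22, 6, 14]  |boxes|=17  |leaves|=1  hit=P1

== RESULT ==
1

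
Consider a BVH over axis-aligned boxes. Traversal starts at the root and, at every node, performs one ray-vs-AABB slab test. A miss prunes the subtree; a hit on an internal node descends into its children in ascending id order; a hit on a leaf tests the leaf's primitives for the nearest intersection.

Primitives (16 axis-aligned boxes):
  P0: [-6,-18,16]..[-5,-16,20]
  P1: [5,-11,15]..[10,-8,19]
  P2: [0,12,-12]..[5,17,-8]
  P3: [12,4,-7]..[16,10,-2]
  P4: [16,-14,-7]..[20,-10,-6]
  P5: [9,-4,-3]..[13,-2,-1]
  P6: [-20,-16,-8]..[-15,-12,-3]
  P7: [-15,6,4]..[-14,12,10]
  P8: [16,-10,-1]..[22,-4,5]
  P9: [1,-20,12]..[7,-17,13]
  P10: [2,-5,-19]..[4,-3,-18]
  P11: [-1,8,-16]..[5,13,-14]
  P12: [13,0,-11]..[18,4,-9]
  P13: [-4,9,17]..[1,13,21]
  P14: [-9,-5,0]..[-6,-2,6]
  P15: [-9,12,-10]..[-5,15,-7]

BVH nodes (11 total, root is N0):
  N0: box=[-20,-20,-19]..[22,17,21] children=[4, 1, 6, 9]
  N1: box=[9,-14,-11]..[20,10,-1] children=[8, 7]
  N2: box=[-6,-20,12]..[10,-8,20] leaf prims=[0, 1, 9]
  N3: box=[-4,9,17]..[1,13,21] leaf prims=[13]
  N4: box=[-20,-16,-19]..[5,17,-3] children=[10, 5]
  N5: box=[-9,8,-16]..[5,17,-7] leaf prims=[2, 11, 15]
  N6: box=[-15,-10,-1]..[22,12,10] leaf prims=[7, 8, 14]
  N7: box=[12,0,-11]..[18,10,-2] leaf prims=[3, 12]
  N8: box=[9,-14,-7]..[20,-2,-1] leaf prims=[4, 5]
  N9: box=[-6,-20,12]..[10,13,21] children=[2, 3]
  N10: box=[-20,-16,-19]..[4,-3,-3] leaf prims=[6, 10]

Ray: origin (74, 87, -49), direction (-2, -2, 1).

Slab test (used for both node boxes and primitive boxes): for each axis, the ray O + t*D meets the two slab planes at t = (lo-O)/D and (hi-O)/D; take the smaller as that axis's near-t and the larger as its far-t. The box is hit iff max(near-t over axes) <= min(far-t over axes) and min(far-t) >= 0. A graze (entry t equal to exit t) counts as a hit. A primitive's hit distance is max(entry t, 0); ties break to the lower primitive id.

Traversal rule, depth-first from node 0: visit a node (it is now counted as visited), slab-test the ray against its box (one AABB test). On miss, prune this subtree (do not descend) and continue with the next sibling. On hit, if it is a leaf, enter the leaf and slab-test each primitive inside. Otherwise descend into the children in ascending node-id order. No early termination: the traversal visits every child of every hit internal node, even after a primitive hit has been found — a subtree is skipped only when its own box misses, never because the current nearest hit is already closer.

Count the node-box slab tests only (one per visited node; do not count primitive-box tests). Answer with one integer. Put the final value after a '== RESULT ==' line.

Traverse from the root:
N0 x:[26,47] y:[35,107/2] z:[30,70] -> hit [35,47], descend [1, 4, 6, 9]
  N1 x:[27,65/2] y:[77/2,101/2] z:[38,48] -> miss, prune
  N4 x:[69/2,47] y:[35,103/2] z:[30,46] -> hit [35,46], descend [5, 10]
    N5 x:[69/2,83/2] y:[35,79/2] z:[33,42] -> hit [35,79/2] leaf, test {P2@t=37, P11(miss), P15(miss)}
    N10 x:[35,47] y:[45,103/2] z:[30,46] -> hit [45,46] leaf, test {P6(miss), P10(miss)}
  N6 x:[26,89/2] y:[75/2,97/2] z:[48,59] -> miss, prune
  N9 x:[32,40] y:[37,107/2] z:[61,70] -> miss, prune

7 AABB tests over nodes [0, 1, 4, 5, 10, 6, 9]; 2 leaves entered; closest P2.

== RESULT ==
7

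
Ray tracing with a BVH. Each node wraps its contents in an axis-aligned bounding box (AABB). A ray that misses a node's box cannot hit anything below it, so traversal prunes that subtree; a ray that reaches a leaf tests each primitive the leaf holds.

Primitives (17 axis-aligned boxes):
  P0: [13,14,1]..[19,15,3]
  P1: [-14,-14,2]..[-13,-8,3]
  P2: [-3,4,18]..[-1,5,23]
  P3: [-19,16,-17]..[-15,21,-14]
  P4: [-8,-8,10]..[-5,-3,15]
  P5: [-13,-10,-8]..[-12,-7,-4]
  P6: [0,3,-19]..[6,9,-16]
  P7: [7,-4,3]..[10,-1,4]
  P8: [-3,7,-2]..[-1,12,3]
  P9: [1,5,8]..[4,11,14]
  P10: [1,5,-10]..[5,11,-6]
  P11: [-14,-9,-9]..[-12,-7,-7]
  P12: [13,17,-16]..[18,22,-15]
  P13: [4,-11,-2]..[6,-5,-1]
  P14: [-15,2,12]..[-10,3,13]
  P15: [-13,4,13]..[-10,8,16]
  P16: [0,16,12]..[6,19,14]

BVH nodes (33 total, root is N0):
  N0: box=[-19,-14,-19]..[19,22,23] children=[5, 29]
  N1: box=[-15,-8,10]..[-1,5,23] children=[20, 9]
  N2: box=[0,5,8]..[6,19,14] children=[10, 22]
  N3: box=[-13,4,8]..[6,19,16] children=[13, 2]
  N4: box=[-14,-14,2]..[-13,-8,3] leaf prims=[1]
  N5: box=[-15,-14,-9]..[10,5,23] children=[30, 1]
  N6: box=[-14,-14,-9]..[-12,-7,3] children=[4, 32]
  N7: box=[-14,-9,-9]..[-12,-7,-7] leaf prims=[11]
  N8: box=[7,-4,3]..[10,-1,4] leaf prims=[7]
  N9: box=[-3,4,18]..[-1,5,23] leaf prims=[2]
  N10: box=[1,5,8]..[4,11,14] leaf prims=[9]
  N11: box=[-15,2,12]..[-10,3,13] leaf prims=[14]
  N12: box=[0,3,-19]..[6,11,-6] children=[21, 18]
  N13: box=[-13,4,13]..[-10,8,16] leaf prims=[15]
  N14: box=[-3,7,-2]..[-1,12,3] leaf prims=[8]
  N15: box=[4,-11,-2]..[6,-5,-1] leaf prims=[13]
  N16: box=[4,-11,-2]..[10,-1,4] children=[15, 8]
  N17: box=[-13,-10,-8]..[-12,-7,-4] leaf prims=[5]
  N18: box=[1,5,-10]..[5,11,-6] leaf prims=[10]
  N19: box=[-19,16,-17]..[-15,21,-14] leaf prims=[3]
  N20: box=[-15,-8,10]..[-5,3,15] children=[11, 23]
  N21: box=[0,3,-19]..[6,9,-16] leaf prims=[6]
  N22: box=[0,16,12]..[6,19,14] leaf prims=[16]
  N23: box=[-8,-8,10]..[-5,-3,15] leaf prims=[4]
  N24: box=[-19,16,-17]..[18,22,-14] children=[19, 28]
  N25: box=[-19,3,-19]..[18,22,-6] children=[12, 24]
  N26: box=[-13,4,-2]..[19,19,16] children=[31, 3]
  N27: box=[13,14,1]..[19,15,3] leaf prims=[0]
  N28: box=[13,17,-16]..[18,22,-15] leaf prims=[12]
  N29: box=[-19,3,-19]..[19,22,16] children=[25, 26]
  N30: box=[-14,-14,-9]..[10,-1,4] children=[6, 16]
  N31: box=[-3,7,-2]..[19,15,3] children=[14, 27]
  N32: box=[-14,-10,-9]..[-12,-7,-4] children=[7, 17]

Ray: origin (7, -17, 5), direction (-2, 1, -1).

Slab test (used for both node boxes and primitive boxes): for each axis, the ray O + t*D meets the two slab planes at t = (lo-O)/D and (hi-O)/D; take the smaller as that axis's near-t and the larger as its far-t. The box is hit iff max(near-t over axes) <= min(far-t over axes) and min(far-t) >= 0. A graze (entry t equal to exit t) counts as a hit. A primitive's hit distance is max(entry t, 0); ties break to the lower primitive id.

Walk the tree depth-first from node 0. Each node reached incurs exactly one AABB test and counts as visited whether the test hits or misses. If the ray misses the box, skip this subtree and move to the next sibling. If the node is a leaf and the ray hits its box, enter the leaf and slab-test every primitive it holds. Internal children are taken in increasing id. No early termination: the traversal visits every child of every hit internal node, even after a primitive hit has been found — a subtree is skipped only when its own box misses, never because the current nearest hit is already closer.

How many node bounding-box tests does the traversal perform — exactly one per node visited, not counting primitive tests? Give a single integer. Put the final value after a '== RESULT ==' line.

Trace the traversal:
N0 x:[-6,13] y:[3,39] z:[-18,24] -> hit [3,13], descend [5, 29]
  N5 x:[-3/2,11] y:[3,22] z:[-18,14] -> hit [3,11], descend [1, 30]
    N1 x:[4,11] y:[9,22] z:[-18,-5] -> miss, prune
    N30 x:[-3/2,21/2] y:[3,16] z:[1,14] -> hit [3,21/2], descend [6, 16]
      N6 x:[19/2,21/2] y:[3,10] z:[2,14] -> hit [19/2,10], descend [4, 32]
        N4 x:[10,21/2] y:[3,9] z:[2,3] -> miss, prune
        N32 x:[19/2,21/2] y:[7,10] z:[9,14] -> hit [19/2,10], descend [7, 17]
          N7 x:[19/2,21/2] y:[8,10] z:[12,14] -> miss, prune
          N17 x:[19/2,10] y:[7,10] z:[9,13] -> hit [19/2,10] leaf, test {P5@t=19/2}
      N16 x:[-3/2,3/2] y:[6,16] z:[1,7] -> miss, prune
  N29 x:[-6,13] y:[20,39] z:[-11,24] -> miss, prune

Summary -> nodes [0, 5, 1, 30, 6, 4, 32, 7, 17, 16, 29]; box-tests=11; leaf-entries=1; first=P5

== RESULT ==
11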